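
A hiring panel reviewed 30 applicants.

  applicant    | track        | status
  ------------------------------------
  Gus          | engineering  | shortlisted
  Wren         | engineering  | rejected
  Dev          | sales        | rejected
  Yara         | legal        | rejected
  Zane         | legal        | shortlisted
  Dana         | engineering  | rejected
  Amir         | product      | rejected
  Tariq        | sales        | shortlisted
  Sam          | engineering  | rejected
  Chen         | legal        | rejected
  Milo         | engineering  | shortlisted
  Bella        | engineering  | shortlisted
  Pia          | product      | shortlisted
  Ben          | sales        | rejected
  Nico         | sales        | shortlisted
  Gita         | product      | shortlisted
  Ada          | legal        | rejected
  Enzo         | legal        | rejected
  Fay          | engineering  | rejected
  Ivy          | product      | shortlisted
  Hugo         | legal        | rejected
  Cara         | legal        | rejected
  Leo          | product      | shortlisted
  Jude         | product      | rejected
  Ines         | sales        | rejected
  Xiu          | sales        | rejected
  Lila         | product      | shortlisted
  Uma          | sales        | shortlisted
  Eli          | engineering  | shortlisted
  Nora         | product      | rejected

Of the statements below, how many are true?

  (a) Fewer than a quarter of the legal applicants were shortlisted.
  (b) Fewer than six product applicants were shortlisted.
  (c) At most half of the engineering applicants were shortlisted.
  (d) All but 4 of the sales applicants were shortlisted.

(a) legal: |A| = 7, |A ∩ B| = 1; needs |A ∩ B| / |A| < 1/4 — true.
(b) product: |A| = 8, |A ∩ B| = 5; needs |A ∩ B| < 6 — true.
(c) engineering: |A| = 8, |A ∩ B| = 4; needs |A ∩ B| ≤ |A ∖ B| — true.
(d) sales: |A| = 7, |A ∩ B| = 3; needs |A ∖ B| = 4 — true.

4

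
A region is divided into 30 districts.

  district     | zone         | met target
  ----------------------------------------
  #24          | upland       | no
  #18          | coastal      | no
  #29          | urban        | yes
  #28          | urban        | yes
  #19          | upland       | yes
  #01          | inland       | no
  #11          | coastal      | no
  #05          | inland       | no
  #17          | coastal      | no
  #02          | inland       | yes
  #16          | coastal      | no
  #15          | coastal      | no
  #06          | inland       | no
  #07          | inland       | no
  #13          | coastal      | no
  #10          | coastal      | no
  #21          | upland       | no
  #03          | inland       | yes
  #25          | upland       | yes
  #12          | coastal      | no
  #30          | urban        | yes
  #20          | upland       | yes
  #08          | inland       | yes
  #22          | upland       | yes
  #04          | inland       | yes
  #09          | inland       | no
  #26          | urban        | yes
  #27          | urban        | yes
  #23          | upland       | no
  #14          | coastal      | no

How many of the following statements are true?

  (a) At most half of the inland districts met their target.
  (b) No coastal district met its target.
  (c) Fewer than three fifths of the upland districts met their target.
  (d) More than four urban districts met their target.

(a) inland: |A| = 9, |A ∩ B| = 4; needs |A ∩ B| ≤ |A ∖ B| — true.
(b) coastal: |A| = 9, |A ∩ B| = 0; needs A ∩ B = ∅ (|A ∩ B| = 0) — true.
(c) upland: |A| = 7, |A ∩ B| = 4; needs |A ∩ B| / |A| < 3/5 — true.
(d) urban: |A| = 5, |A ∩ B| = 5; needs |A ∩ B| > 4 — true.

4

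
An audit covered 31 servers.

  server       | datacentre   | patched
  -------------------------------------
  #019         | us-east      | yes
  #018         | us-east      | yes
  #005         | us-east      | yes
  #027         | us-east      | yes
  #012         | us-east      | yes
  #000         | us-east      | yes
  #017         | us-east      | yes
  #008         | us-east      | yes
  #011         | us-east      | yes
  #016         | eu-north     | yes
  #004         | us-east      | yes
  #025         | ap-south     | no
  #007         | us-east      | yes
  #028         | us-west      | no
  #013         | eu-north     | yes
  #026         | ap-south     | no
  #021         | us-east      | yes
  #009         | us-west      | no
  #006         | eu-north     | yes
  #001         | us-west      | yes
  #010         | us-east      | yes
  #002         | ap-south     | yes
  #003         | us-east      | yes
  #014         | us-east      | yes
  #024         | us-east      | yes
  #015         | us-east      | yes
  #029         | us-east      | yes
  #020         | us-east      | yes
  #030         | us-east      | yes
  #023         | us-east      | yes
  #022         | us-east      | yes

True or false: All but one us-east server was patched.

False

The determiner here denotes the relation: |A ∖ B| = 1.
|A| = 22, |A ∩ B| = 22, |A ∖ B| = 0.
|A ∖ B| = 0, so the statement is false.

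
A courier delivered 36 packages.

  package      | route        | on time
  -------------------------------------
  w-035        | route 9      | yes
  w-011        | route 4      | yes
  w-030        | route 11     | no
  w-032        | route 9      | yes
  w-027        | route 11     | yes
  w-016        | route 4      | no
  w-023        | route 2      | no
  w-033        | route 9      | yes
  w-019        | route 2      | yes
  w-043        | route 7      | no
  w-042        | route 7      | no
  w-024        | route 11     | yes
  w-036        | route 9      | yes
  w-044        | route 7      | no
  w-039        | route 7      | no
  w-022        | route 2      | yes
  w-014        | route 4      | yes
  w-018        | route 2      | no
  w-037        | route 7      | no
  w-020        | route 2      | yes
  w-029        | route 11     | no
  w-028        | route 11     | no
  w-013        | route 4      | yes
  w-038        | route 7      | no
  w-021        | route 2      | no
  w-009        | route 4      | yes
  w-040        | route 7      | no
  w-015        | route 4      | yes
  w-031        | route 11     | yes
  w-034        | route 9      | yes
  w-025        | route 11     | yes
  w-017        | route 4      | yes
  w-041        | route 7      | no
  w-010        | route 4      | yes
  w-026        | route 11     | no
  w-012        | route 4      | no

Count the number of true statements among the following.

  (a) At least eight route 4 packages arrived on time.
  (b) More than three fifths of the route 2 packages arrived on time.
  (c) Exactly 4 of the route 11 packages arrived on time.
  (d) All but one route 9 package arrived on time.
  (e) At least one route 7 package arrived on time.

(a) route 4: |A| = 9, |A ∩ B| = 7; needs |A ∩ B| ≥ 8 — false.
(b) route 2: |A| = 6, |A ∩ B| = 3; needs |A ∩ B| / |A| > 3/5 — false.
(c) route 11: |A| = 8, |A ∩ B| = 4; needs |A ∩ B| = 4 — true.
(d) route 9: |A| = 5, |A ∩ B| = 5; needs |A ∖ B| = 1 — false.
(e) route 7: |A| = 8, |A ∩ B| = 0; needs A ∩ B ≠ ∅ (|A ∩ B| ≥ 1) — false.

1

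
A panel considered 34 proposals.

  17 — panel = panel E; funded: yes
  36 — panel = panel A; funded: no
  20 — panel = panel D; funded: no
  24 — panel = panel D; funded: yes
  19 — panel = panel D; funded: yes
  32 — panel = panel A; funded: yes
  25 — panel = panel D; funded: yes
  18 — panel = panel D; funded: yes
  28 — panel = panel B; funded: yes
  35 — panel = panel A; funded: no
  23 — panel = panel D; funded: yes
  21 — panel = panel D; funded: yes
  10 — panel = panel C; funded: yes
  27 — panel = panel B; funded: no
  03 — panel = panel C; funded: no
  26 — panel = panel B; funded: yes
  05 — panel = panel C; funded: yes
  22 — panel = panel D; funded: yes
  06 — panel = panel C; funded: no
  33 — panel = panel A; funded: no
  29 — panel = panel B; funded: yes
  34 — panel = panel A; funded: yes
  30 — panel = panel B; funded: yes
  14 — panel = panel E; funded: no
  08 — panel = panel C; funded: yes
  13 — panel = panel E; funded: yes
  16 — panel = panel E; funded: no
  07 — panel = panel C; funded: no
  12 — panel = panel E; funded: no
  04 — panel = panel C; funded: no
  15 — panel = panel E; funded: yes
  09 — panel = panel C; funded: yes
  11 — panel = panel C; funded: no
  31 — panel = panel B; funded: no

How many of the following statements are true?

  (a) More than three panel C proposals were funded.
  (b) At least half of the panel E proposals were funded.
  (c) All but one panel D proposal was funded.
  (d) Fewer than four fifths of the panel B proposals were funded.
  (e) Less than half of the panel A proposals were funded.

(a) panel C: |A| = 9, |A ∩ B| = 4; needs |A ∩ B| > 3 — true.
(b) panel E: |A| = 6, |A ∩ B| = 3; needs |A ∩ B| ≥ |A ∖ B| — true.
(c) panel D: |A| = 8, |A ∩ B| = 7; needs |A ∖ B| = 1 — true.
(d) panel B: |A| = 6, |A ∩ B| = 4; needs |A ∩ B| / |A| < 4/5 — true.
(e) panel A: |A| = 5, |A ∩ B| = 2; needs |A ∩ B| < |A ∖ B| — true.

5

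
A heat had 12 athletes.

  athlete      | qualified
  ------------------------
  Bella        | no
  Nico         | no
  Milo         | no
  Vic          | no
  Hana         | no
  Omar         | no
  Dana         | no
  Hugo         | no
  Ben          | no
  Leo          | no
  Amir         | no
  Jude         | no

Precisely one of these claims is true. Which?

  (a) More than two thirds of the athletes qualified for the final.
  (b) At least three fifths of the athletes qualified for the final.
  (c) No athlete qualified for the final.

(c)

|A| = 12, |A ∩ B| = 0, |A ∖ B| = 12.
(a) requires |A ∩ B| / |A| > 2/3: false.
(b) requires |A ∩ B| / |A| ≥ 3/5: false.
(c) requires A ∩ B = ∅ (|A ∩ B| = 0): true.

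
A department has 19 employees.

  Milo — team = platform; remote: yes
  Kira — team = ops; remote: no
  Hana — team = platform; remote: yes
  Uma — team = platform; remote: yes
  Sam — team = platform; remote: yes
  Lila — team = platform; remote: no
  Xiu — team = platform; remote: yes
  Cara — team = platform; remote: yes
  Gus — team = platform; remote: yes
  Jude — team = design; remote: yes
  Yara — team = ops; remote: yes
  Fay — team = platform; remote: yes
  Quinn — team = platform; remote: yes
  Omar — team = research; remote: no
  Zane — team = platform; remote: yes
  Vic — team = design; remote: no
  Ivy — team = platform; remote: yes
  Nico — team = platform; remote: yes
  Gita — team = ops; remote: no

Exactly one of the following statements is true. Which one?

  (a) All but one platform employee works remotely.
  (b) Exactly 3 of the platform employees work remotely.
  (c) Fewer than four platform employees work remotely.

(a)

|A| = 13, |A ∩ B| = 12, |A ∖ B| = 1.
(a) requires |A ∖ B| = 1: true.
(b) requires |A ∩ B| = 3: false.
(c) requires |A ∩ B| < 4: false.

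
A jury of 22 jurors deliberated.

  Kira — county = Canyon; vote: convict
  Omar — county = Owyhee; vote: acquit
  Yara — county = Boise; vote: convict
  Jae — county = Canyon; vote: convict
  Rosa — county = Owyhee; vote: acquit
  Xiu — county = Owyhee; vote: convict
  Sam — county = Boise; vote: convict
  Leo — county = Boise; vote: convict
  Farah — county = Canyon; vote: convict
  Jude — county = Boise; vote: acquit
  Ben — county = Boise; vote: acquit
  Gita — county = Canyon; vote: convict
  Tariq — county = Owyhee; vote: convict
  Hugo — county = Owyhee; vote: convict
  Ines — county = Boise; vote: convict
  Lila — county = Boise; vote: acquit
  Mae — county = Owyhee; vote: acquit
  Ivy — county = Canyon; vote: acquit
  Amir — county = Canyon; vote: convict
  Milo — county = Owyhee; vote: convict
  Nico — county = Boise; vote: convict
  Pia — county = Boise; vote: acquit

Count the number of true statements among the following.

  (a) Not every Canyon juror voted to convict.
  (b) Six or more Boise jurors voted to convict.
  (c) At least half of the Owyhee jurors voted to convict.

2

(a) Canyon: |A| = 6, |A ∩ B| = 5; needs A ⊄ B (|A ∖ B| ≥ 1) — true.
(b) Boise: |A| = 9, |A ∩ B| = 5; needs |A ∩ B| ≥ 6 — false.
(c) Owyhee: |A| = 7, |A ∩ B| = 4; needs |A ∩ B| ≥ |A ∖ B| — true.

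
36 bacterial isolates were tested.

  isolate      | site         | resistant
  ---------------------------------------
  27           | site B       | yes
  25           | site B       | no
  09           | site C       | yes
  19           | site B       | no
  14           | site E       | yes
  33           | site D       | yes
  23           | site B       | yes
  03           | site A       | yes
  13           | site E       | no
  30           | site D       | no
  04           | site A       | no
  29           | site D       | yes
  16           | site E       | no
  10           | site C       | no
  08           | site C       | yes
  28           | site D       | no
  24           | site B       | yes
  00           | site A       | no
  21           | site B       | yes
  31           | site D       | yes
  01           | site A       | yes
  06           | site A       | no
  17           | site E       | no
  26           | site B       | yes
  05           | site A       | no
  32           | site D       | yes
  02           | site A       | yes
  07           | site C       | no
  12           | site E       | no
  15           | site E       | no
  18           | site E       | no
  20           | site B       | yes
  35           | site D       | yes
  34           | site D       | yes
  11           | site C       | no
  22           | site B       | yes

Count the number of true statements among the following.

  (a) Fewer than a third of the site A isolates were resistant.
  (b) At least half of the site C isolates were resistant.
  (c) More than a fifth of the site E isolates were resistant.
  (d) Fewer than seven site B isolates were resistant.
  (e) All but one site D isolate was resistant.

0

(a) site A: |A| = 7, |A ∩ B| = 3; needs |A ∩ B| / |A| < 1/3 — false.
(b) site C: |A| = 5, |A ∩ B| = 2; needs |A ∩ B| ≥ |A ∖ B| — false.
(c) site E: |A| = 7, |A ∩ B| = 1; needs |A ∩ B| / |A| > 1/5 — false.
(d) site B: |A| = 9, |A ∩ B| = 7; needs |A ∩ B| < 7 — false.
(e) site D: |A| = 8, |A ∩ B| = 6; needs |A ∖ B| = 1 — false.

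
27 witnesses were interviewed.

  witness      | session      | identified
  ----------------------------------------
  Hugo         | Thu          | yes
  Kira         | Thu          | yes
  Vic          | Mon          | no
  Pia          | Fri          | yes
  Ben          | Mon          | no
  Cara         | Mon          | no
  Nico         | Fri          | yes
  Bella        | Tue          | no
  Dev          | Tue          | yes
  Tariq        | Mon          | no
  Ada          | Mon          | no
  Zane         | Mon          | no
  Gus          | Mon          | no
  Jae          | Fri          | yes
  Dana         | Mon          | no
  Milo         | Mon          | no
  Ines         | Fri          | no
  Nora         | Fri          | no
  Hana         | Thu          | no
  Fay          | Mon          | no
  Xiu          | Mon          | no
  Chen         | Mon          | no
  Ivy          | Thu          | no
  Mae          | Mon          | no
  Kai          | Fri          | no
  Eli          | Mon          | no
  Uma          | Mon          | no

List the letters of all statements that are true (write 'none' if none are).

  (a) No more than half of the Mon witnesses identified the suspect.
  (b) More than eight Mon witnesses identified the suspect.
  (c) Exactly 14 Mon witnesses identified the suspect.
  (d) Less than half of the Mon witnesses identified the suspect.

|A| = 15, |A ∩ B| = 0, |A ∖ B| = 15.
(a) |A ∩ B| ≤ |A ∖ B|: holds.
(b) |A ∩ B| > 8: fails.
(c) |A ∩ B| = 14: fails.
(d) |A ∩ B| < |A ∖ B|: holds.

(a), (d)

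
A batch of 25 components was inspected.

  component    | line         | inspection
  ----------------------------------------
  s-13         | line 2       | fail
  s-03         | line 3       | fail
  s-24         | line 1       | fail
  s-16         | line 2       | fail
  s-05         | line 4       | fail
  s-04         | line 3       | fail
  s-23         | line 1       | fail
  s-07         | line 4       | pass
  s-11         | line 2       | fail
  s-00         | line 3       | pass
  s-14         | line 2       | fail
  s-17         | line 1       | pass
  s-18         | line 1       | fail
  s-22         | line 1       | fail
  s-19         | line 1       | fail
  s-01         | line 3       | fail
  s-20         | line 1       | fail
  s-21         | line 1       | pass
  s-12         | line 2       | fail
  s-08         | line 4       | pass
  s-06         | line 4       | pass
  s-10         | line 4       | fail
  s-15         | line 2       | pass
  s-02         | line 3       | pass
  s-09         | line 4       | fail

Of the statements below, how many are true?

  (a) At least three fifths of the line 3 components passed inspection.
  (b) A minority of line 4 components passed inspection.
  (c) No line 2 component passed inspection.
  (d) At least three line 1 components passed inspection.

0

(a) line 3: |A| = 5, |A ∩ B| = 2; needs |A ∩ B| / |A| ≥ 3/5 — false.
(b) line 4: |A| = 6, |A ∩ B| = 3; needs |A ∩ B| < |A ∖ B| — false.
(c) line 2: |A| = 6, |A ∩ B| = 1; needs A ∩ B = ∅ (|A ∩ B| = 0) — false.
(d) line 1: |A| = 8, |A ∩ B| = 2; needs |A ∩ B| ≥ 3 — false.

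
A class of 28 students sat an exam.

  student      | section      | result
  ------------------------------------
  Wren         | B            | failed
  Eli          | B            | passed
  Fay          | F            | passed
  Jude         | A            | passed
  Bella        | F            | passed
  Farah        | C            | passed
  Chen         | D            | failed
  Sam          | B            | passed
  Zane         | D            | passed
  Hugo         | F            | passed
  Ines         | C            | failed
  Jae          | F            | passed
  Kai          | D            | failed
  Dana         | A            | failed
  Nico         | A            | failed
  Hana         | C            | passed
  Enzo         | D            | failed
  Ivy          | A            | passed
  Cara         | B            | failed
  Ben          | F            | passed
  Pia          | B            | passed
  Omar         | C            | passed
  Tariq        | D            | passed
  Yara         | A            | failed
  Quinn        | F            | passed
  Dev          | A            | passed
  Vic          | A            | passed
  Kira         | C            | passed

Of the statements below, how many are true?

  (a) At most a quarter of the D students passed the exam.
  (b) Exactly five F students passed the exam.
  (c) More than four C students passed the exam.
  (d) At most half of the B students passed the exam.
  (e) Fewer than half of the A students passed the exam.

0

(a) D: |A| = 5, |A ∩ B| = 2; needs |A ∩ B| / |A| ≤ 1/4 — false.
(b) F: |A| = 6, |A ∩ B| = 6; needs |A ∩ B| = 5 — false.
(c) C: |A| = 5, |A ∩ B| = 4; needs |A ∩ B| > 4 — false.
(d) B: |A| = 5, |A ∩ B| = 3; needs |A ∩ B| ≤ |A ∖ B| — false.
(e) A: |A| = 7, |A ∩ B| = 4; needs |A ∩ B| < |A ∖ B| — false.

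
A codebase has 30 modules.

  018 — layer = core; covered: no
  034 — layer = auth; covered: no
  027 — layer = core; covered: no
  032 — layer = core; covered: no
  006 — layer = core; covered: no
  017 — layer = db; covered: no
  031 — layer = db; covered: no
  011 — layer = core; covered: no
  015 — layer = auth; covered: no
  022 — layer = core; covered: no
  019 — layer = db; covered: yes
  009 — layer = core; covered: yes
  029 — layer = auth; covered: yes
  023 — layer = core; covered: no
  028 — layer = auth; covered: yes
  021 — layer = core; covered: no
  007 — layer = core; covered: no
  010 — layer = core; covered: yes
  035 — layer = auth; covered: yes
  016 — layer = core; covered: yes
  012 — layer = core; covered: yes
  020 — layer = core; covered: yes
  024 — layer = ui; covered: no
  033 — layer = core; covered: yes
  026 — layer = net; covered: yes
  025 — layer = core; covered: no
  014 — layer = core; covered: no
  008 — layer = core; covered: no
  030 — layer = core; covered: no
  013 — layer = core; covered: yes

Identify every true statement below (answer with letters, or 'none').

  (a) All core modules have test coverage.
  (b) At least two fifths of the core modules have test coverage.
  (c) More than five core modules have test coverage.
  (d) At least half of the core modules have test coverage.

|A| = 20, |A ∩ B| = 7, |A ∖ B| = 13.
(a) A ⊆ B, i.e. every element of A is in B (|A ∖ B| = 0): fails.
(b) |A ∩ B| / |A| ≥ 2/5: fails.
(c) |A ∩ B| > 5: holds.
(d) |A ∩ B| ≥ |A ∖ B|: fails.

(c)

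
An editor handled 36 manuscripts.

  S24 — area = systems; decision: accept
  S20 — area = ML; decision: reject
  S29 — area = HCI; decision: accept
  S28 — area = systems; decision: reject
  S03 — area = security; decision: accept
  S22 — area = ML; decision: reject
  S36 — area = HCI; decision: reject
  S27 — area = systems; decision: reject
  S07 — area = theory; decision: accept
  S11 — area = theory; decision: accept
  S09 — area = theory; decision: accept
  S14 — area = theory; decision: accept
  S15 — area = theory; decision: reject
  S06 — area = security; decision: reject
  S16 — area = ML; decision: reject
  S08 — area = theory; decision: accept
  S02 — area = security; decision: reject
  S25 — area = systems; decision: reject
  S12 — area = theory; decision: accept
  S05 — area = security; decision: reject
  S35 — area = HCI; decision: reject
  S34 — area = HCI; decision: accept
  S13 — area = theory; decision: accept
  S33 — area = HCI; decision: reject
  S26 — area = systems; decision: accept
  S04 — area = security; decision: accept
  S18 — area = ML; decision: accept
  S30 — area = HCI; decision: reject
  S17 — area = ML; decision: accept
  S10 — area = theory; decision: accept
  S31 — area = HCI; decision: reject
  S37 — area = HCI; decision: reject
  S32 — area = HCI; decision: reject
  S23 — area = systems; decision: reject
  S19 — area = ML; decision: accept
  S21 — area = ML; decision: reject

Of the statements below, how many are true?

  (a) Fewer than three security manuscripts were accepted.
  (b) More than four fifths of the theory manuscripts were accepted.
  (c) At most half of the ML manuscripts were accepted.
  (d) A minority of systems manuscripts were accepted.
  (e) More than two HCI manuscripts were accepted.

4

(a) security: |A| = 5, |A ∩ B| = 2; needs |A ∩ B| < 3 — true.
(b) theory: |A| = 9, |A ∩ B| = 8; needs |A ∩ B| / |A| > 4/5 — true.
(c) ML: |A| = 7, |A ∩ B| = 3; needs |A ∩ B| ≤ |A ∖ B| — true.
(d) systems: |A| = 6, |A ∩ B| = 2; needs |A ∩ B| < |A ∖ B| — true.
(e) HCI: |A| = 9, |A ∩ B| = 2; needs |A ∩ B| > 2 — false.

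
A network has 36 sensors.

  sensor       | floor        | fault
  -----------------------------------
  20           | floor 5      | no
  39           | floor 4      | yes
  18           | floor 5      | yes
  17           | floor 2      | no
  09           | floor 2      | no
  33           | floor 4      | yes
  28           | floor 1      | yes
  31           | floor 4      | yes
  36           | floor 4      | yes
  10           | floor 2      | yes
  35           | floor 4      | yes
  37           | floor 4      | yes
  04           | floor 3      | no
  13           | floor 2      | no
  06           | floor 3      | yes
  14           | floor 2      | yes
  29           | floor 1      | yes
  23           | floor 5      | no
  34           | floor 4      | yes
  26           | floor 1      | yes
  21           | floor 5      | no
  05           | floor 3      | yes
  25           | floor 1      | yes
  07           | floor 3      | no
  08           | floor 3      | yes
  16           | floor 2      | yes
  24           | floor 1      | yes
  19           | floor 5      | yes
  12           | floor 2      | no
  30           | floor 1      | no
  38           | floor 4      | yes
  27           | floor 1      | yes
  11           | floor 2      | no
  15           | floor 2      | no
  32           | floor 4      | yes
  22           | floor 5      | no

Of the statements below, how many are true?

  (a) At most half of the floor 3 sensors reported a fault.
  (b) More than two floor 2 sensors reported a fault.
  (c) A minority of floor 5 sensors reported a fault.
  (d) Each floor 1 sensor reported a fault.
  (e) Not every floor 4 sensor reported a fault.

2

(a) floor 3: |A| = 5, |A ∩ B| = 3; needs |A ∩ B| ≤ |A ∖ B| — false.
(b) floor 2: |A| = 9, |A ∩ B| = 3; needs |A ∩ B| > 2 — true.
(c) floor 5: |A| = 6, |A ∩ B| = 2; needs |A ∩ B| < |A ∖ B| — true.
(d) floor 1: |A| = 7, |A ∩ B| = 6; needs A ⊆ B, i.e. every element of A is in B (|A ∖ B| = 0) — false.
(e) floor 4: |A| = 9, |A ∩ B| = 9; needs A ⊄ B (|A ∖ B| ≥ 1) — false.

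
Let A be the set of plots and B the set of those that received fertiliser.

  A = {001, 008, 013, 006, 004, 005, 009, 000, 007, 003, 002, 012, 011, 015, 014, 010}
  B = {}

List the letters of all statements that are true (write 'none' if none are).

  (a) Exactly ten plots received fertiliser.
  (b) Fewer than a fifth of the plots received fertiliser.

|A| = 16, |A ∩ B| = 0, |A ∖ B| = 16.
(a) |A ∩ B| = 10: fails.
(b) |A ∩ B| / |A| < 1/5: holds.

(b)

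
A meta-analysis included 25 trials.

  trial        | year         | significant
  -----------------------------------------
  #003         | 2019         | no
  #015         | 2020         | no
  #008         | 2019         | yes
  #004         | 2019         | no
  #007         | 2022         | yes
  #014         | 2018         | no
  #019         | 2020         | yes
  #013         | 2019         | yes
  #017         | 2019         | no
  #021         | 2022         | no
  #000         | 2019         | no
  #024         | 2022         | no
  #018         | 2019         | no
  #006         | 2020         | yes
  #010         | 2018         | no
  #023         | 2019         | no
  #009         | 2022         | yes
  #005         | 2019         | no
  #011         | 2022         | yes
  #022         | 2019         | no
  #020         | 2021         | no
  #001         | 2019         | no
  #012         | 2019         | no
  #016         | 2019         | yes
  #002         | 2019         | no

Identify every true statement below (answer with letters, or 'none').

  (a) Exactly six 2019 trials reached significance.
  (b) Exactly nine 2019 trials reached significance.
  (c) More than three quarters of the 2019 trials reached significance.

|A| = 14, |A ∩ B| = 3, |A ∖ B| = 11.
(a) |A ∩ B| = 6: fails.
(b) |A ∩ B| = 9: fails.
(c) |A ∩ B| / |A| > 3/4: fails.

none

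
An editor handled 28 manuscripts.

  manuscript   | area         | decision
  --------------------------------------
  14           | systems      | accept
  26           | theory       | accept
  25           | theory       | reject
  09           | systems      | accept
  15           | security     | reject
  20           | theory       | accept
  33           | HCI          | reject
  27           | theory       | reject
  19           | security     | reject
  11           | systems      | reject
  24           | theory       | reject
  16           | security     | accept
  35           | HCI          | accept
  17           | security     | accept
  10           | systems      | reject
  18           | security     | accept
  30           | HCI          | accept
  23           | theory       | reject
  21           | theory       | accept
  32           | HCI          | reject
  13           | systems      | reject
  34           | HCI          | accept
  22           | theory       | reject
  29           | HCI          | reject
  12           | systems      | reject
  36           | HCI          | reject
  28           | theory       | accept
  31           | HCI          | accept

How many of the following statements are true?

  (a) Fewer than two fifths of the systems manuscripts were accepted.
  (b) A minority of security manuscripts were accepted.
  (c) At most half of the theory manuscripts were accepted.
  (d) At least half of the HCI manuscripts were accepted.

(a) systems: |A| = 6, |A ∩ B| = 2; needs |A ∩ B| / |A| < 2/5 — true.
(b) security: |A| = 5, |A ∩ B| = 3; needs |A ∩ B| < |A ∖ B| — false.
(c) theory: |A| = 9, |A ∩ B| = 4; needs |A ∩ B| ≤ |A ∖ B| — true.
(d) HCI: |A| = 8, |A ∩ B| = 4; needs |A ∩ B| ≥ |A ∖ B| — true.

3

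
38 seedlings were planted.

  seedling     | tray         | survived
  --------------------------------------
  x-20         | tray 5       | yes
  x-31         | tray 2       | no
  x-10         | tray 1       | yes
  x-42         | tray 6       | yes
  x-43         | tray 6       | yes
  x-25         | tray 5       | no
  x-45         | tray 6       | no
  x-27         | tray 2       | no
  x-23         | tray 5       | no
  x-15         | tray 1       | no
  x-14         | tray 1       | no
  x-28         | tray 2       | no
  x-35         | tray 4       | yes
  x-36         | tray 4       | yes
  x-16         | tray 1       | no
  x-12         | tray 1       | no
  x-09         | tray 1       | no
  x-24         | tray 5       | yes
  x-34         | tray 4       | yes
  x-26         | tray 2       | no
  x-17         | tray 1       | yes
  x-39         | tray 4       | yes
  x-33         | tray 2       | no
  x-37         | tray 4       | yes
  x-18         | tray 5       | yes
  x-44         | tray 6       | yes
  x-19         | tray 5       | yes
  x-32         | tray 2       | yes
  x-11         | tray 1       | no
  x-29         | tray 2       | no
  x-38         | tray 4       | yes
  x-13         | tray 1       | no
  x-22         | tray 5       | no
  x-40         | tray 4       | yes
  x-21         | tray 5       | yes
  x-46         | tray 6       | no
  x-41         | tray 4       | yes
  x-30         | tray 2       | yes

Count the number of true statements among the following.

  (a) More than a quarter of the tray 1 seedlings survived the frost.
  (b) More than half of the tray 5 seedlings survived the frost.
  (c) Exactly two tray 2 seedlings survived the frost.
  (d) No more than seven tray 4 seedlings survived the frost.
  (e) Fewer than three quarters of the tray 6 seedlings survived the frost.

3

(a) tray 1: |A| = 9, |A ∩ B| = 2; needs |A ∩ B| / |A| > 1/4 — false.
(b) tray 5: |A| = 8, |A ∩ B| = 5; needs |A ∩ B| > |A ∖ B| — true.
(c) tray 2: |A| = 8, |A ∩ B| = 2; needs |A ∩ B| = 2 — true.
(d) tray 4: |A| = 8, |A ∩ B| = 8; needs |A ∩ B| ≤ 7 — false.
(e) tray 6: |A| = 5, |A ∩ B| = 3; needs |A ∩ B| / |A| < 3/4 — true.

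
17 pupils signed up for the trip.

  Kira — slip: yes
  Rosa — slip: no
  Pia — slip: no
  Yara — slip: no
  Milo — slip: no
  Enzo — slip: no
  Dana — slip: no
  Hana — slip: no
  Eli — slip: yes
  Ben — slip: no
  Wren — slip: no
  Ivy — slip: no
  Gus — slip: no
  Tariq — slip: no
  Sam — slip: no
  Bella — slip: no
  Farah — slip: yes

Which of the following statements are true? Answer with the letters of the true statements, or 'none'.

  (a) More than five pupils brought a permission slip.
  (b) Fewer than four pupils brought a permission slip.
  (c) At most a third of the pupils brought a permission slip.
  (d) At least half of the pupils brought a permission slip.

|A| = 17, |A ∩ B| = 3, |A ∖ B| = 14.
(a) |A ∩ B| > 5: fails.
(b) |A ∩ B| < 4: holds.
(c) |A ∩ B| / |A| ≤ 1/3: holds.
(d) |A ∩ B| ≥ |A ∖ B|: fails.

(b), (c)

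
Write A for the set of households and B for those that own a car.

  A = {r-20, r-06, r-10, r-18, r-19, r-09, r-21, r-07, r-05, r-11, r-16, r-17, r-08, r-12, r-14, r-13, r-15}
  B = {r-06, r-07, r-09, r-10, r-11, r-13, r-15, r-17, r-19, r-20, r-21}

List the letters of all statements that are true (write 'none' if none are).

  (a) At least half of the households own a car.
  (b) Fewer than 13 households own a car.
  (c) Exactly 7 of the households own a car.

|A| = 17, |A ∩ B| = 11, |A ∖ B| = 6.
(a) |A ∩ B| ≥ |A ∖ B|: holds.
(b) |A ∩ B| < 13: holds.
(c) |A ∩ B| = 7: fails.

(a), (b)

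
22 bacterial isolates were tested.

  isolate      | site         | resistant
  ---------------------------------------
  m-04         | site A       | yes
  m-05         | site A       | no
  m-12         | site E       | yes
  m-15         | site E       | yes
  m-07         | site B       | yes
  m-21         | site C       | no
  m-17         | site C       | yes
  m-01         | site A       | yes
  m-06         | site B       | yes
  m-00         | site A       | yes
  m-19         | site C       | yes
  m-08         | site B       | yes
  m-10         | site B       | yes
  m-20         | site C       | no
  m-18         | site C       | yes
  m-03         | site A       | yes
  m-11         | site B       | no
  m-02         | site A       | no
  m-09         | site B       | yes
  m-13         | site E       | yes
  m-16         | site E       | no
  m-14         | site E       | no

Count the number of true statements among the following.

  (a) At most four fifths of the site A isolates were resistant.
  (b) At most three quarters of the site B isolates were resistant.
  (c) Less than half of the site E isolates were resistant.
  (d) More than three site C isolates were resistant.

1

(a) site A: |A| = 6, |A ∩ B| = 4; needs |A ∩ B| / |A| ≤ 4/5 — true.
(b) site B: |A| = 6, |A ∩ B| = 5; needs |A ∩ B| / |A| ≤ 3/4 — false.
(c) site E: |A| = 5, |A ∩ B| = 3; needs |A ∩ B| < |A ∖ B| — false.
(d) site C: |A| = 5, |A ∩ B| = 3; needs |A ∩ B| > 3 — false.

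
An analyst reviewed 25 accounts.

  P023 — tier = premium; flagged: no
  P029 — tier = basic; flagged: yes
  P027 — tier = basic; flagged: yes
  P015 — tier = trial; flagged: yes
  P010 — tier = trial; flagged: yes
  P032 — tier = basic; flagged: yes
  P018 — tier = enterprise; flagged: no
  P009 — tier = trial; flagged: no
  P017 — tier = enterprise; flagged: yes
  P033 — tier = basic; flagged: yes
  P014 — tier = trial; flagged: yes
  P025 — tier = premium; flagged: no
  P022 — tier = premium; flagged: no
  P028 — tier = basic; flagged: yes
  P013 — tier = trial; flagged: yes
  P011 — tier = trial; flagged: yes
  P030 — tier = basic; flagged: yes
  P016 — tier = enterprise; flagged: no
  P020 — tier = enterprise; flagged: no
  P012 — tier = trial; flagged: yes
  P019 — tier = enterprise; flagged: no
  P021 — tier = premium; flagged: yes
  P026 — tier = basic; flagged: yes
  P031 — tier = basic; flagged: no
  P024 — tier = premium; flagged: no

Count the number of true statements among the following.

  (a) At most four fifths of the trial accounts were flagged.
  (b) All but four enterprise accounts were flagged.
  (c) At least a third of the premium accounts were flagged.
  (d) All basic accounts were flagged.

1

(a) trial: |A| = 7, |A ∩ B| = 6; needs |A ∩ B| / |A| ≤ 4/5 — false.
(b) enterprise: |A| = 5, |A ∩ B| = 1; needs |A ∖ B| = 4 — true.
(c) premium: |A| = 5, |A ∩ B| = 1; needs |A ∩ B| / |A| ≥ 1/3 — false.
(d) basic: |A| = 8, |A ∩ B| = 7; needs A ⊆ B, i.e. every element of A is in B (|A ∖ B| = 0) — false.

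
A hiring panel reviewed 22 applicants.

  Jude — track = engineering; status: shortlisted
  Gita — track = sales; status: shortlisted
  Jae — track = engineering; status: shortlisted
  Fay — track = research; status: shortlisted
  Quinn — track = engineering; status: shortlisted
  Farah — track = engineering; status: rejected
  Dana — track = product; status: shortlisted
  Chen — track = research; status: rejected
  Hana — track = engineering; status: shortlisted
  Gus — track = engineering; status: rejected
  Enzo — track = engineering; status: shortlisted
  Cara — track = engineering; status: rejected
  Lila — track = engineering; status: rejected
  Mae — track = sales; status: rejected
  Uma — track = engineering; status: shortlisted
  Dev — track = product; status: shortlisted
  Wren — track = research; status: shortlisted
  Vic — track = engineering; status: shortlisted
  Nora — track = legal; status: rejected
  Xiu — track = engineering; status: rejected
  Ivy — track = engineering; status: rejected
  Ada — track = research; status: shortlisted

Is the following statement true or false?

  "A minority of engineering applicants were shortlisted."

Truth condition: |A ∩ B| < |A ∖ B|.
A (the restrictor) = {Jude, Jae, Quinn, Farah, Hana, Gus, Enzo, Cara, Lila, Uma, Vic, Xiu, Ivy}, |A| = 13.
A ∩ B = {Jude, Jae, Quinn, Hana, Enzo, Uma, Vic}, so |A ∩ B| = 7.
A ∖ B = {Farah, Gus, Cara, Lila, Xiu, Ivy}, so |A ∖ B| = 6.
7 > 6, so the statement is false.

False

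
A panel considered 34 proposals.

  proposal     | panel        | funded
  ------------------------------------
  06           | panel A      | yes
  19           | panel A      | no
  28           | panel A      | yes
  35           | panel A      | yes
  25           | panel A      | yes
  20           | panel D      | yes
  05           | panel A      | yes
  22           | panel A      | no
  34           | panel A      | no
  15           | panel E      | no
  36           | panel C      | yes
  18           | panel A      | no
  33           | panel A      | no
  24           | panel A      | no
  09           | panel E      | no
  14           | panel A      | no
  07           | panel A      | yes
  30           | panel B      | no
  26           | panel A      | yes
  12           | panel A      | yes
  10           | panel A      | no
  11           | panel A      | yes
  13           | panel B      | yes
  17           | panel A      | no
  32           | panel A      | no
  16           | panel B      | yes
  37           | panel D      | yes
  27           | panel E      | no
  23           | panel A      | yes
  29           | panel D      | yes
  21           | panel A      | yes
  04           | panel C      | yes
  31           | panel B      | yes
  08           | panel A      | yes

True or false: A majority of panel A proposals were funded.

'A majority of panel A proposals were funded' holds iff |A ∩ B| > |A ∖ B|.
|A| = 22, |A ∩ B| = 12, |A ∖ B| = 10.
12 > 10, so the statement is true.

True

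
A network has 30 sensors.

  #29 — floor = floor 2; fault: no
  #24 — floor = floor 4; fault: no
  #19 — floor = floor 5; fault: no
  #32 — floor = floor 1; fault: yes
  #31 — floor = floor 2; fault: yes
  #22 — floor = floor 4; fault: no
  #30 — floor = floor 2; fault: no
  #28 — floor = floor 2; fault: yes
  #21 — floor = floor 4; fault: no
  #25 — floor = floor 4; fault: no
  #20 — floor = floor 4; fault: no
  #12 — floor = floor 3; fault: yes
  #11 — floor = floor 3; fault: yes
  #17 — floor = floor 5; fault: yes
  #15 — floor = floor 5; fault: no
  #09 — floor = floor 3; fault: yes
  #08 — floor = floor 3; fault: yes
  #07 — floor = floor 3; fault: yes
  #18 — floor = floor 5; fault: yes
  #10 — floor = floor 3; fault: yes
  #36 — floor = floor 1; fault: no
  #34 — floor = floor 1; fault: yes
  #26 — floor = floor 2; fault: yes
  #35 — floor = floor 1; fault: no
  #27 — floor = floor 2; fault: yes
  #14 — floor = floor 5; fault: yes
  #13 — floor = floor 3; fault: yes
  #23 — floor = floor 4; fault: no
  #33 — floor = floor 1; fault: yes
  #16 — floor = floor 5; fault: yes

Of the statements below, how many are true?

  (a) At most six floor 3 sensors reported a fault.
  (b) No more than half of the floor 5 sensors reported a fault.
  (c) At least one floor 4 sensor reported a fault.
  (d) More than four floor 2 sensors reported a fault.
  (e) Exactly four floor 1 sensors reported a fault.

0

(a) floor 3: |A| = 7, |A ∩ B| = 7; needs |A ∩ B| ≤ 6 — false.
(b) floor 5: |A| = 6, |A ∩ B| = 4; needs |A ∩ B| ≤ |A ∖ B| — false.
(c) floor 4: |A| = 6, |A ∩ B| = 0; needs A ∩ B ≠ ∅ (|A ∩ B| ≥ 1) — false.
(d) floor 2: |A| = 6, |A ∩ B| = 4; needs |A ∩ B| > 4 — false.
(e) floor 1: |A| = 5, |A ∩ B| = 3; needs |A ∩ B| = 4 — false.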